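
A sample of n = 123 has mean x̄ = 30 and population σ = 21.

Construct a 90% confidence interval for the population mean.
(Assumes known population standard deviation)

Confidence level: 90%, α = 0.1
z_0.05 = 1.645
SE = σ/√n = 21/√123 = 1.8935
Margin of error = 1.645 × 1.8935 = 3.1148
CI: x̄ ± margin = 30 ± 3.1148
CI: (26.8852, 33.1148)

Answer: (26.8852, 33.1148)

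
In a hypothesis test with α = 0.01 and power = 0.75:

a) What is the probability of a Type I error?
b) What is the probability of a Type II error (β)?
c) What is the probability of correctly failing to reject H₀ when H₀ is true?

Answer: a) 0.01, b) 0.25, c) 0.99

Derivation:
a) Type I error probability = α = 0.01
b) Power = P(reject H₀ | H₁ true) = 1 - β = 0.75, so Type II error probability = β = 1 - Power = 0.25
c) P(fail to reject H₀ | H₀ true) = 1 - α = 0.99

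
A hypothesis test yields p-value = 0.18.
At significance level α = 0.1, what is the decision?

Answer: fail to reject H₀

Derivation:
Compare p-value to α:
0.18 ≥ 0.1
Decision: fail to reject H₀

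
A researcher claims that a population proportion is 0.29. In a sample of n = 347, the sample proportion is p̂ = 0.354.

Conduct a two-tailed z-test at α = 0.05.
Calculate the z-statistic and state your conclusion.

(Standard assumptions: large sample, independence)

Answer: z = 2.6274, reject H₀

Derivation:
H₀: p = 0.29, H₁: p ≠ 0.29
Standard error: SE = √(p₀(1-p₀)/n) = √(0.29×0.71/347) = 0.024359
z-statistic: z = (p̂ - p₀)/SE = (0.354 - 0.29)/0.024359 = 2.6274
Critical value: z_0.025 = ±1.960
p-value = 0.0086
Decision: reject H₀ at α = 0.05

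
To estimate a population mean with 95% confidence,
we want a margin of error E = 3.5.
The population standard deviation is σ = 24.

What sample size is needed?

Answer: n = 181

Derivation:
z_0.025 = 1.960
n = (z×σ/E)² = (1.960×24/3.5)²
n = 180.6336
Round up: n = 181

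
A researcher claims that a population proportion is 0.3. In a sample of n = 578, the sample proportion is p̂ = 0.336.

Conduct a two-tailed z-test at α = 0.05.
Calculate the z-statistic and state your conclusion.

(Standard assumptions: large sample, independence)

Answer: z = 1.8887, fail to reject H₀

Derivation:
H₀: p = 0.3, H₁: p ≠ 0.3
Standard error: SE = √(p₀(1-p₀)/n) = √(0.3×0.7/578) = 0.019061
z-statistic: z = (p̂ - p₀)/SE = (0.336 - 0.3)/0.019061 = 1.8887
Critical value: z_0.025 = ±1.960
p-value = 0.0589
Decision: fail to reject H₀ at α = 0.05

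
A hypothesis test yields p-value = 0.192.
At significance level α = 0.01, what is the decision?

Answer: fail to reject H₀

Derivation:
Compare p-value to α:
0.192 ≥ 0.01
Decision: fail to reject H₀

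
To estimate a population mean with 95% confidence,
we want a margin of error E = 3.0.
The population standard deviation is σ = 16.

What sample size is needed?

z_0.025 = 1.960
n = (z×σ/E)² = (1.960×16/3.0)²
n = 109.2722
Round up: n = 110

Answer: n = 110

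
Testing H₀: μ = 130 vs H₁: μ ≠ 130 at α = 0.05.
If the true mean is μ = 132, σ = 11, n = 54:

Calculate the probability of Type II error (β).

Answer: β ≈ 0.7332

Derivation:
SE = σ/√n = 11/√54 = 1.4969
Critical values: μ₀ ± z_0.025×SE = 130 ± 1.960×1.4969
Acceptance region: (127.0661, 132.9339)
Under H₁ (μ = 132): z_high = (132.9339 - 132)/1.4969 = 0.6239, z_low = (127.0661 - 132)/1.4969 = -3.2961
β = P(not reject | H₁) = Φ(0.6239) - Φ(-3.2961) ≈ 0.7332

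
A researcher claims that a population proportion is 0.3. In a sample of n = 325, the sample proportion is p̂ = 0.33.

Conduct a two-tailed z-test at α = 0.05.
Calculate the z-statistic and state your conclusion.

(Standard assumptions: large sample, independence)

H₀: p = 0.3, H₁: p ≠ 0.3
Standard error: SE = √(p₀(1-p₀)/n) = √(0.3×0.7/325) = 0.025420
z-statistic: z = (p̂ - p₀)/SE = (0.33 - 0.3)/0.025420 = 1.1802
Critical value: z_0.025 = ±1.960
p-value = 0.2379
Decision: fail to reject H₀ at α = 0.05

Answer: z = 1.1802, fail to reject H₀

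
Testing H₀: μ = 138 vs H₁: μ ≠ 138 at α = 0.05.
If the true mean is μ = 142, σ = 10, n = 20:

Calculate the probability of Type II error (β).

SE = σ/√n = 10/√20 = 2.2361
Critical values: μ₀ ± z_0.025×SE = 138 ± 1.960×2.2361
Acceptance region: (133.6172, 142.3828)
Under H₁ (μ = 142): z_high = (142.3828 - 142)/2.2361 = 0.1712, z_low = (133.6172 - 142)/2.2361 = -3.7488
β = P(not reject | H₁) = Φ(0.1712) - Φ(-3.7488) ≈ 0.5679

Answer: β ≈ 0.5679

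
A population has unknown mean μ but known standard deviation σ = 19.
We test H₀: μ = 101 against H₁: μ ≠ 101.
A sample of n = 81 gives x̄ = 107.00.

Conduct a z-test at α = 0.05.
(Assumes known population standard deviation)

Standard error: SE = σ/√n = 19/√81 = 2.1111
z-statistic: z = (x̄ - μ₀)/SE = (107.00 - 101)/2.1111 = 2.8421
Critical value: ±1.960
p-value = 0.0045
Decision: reject H₀

Answer: z = 2.8421, reject H₀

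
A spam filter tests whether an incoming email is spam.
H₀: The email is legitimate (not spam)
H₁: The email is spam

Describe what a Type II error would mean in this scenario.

Type I error (α): Rejecting H₀ when H₀ is true
Type II error (β): Failing to reject H₀ when H₁ is true

Answer: Letting a spam email through to the inbox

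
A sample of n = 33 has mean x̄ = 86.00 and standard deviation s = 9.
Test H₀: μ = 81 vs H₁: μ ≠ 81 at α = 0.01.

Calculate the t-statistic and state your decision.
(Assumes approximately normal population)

Answer: t = 3.1914, reject H₀

Derivation:
df = n - 1 = 32
SE = s/√n = 9/√33 = 1.5667
t = (x̄ - μ₀)/SE = (86.00 - 81)/1.5667 = 3.1914
Critical value: t_{0.005,32} = ±2.738
p-value ≈ 0.0032
Decision: reject H₀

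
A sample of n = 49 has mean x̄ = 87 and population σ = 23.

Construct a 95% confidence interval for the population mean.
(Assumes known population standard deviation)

Confidence level: 95%, α = 0.05
z_0.025 = 1.960
SE = σ/√n = 23/√49 = 3.2857
Margin of error = 1.960 × 3.2857 = 6.4400
CI: x̄ ± margin = 87 ± 6.4400
CI: (80.5600, 93.4400)

Answer: (80.5600, 93.4400)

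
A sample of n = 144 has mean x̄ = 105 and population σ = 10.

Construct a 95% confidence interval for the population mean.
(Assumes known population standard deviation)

Confidence level: 95%, α = 0.05
z_0.025 = 1.960
SE = σ/√n = 10/√144 = 0.8333
Margin of error = 1.960 × 0.8333 = 1.6333
CI: x̄ ± margin = 105 ± 1.6333
CI: (103.3667, 106.6333)

Answer: (103.3667, 106.6333)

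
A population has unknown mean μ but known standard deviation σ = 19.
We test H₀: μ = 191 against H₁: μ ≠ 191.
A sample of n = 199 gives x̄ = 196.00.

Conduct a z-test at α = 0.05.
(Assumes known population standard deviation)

Answer: z = 3.7122, reject H₀

Derivation:
Standard error: SE = σ/√n = 19/√199 = 1.3469
z-statistic: z = (x̄ - μ₀)/SE = (196.00 - 191)/1.3469 = 3.7122
Critical value: ±1.960
p-value = 0.0002
Decision: reject H₀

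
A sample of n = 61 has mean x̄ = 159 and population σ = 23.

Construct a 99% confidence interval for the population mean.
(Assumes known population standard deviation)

Confidence level: 99%, α = 0.01
z_0.005 = 2.576
SE = σ/√n = 23/√61 = 2.9448
Margin of error = 2.576 × 2.9448 = 7.5858
CI: x̄ ± margin = 159 ± 7.5858
CI: (151.4142, 166.5858)

Answer: (151.4142, 166.5858)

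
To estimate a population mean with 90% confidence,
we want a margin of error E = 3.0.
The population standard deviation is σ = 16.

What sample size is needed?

z_0.05 = 1.645
n = (z×σ/E)² = (1.645×16/3.0)²
n = 76.9714
Round up: n = 77

Answer: n = 77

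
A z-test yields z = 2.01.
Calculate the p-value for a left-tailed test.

Answer: p-value ≈ 0.9778

Derivation:
For z = 2.01:
p = P(Z < 2.01) = Φ(2.01) = 0.9778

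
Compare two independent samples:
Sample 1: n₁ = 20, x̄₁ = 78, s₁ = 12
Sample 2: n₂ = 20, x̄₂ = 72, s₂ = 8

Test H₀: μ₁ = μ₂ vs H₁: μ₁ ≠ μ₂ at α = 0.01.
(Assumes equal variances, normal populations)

Answer: t = 1.8605, fail to reject H₀

Derivation:
Pooled variance: s²_p = [19×12² + 19×8²]/(38) = 104.0000
s_p = 10.1980
SE = s_p×√(1/n₁ + 1/n₂) = 10.1980×√(1/20 + 1/20) = 3.2249
t = (x̄₁ - x̄₂)/SE = (78 - 72)/3.2249 = 1.8605
df = 38, t-critical = ±2.712
Decision: fail to reject H₀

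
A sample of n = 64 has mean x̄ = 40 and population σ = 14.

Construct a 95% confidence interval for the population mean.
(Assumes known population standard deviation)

Answer: (36.5700, 43.4300)

Derivation:
Confidence level: 95%, α = 0.05
z_0.025 = 1.960
SE = σ/√n = 14/√64 = 1.7500
Margin of error = 1.960 × 1.7500 = 3.4300
CI: x̄ ± margin = 40 ± 3.4300
CI: (36.5700, 43.4300)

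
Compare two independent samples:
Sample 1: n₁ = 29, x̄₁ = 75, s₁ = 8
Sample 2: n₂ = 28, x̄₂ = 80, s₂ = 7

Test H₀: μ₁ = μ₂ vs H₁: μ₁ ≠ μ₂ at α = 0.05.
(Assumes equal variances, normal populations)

Answer: t = -2.5076, reject H₀

Derivation:
Pooled variance: s²_p = [28×8² + 27×7²]/(55) = 56.6364
s_p = 7.5257
SE = s_p×√(1/n₁ + 1/n₂) = 7.5257×√(1/29 + 1/28) = 1.9939
t = (x̄₁ - x̄₂)/SE = (75 - 80)/1.9939 = -2.5076
df = 55, t-critical = ±2.004
Decision: reject H₀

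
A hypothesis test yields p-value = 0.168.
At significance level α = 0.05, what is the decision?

Answer: fail to reject H₀

Derivation:
Compare p-value to α:
0.168 ≥ 0.05
Decision: fail to reject H₀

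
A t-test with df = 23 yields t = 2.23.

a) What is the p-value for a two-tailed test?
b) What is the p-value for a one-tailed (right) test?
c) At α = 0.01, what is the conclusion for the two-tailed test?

Using t-distribution with df = 23:
a) Two-tailed: p = 2×P(T > 2.23) = 0.0358
b) One-tailed: p = P(T > 2.23) = 0.0179
c) 0.0358 ≥ 0.01, fail to reject H₀

Answer: a) 0.0358, b) 0.0179, c) fail to reject H₀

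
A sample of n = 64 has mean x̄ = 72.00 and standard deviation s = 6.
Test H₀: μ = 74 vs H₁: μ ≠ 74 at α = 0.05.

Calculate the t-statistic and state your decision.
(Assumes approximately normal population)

df = n - 1 = 63
SE = s/√n = 6/√64 = 0.7500
t = (x̄ - μ₀)/SE = (72.00 - 74)/0.7500 = -2.6667
Critical value: t_{0.025,63} = ±1.998
p-value ≈ 0.0097
Decision: reject H₀

Answer: t = -2.6667, reject H₀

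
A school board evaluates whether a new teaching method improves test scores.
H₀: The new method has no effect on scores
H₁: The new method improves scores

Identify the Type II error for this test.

Type I error: rejecting H₀ when it is actually true (false positive).
Type II error: failing to reject H₀ when H₁ is actually true (false negative).

Answer: Failing to adopt an effective teaching method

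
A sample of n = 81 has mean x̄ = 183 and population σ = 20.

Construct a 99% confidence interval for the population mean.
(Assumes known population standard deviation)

Answer: (177.2756, 188.7244)

Derivation:
Confidence level: 99%, α = 0.01
z_0.005 = 2.576
SE = σ/√n = 20/√81 = 2.2222
Margin of error = 2.576 × 2.2222 = 5.7244
CI: x̄ ± margin = 183 ± 5.7244
CI: (177.2756, 188.7244)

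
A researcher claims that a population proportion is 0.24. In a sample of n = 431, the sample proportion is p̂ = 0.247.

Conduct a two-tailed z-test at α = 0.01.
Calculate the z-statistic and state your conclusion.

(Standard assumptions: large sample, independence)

H₀: p = 0.24, H₁: p ≠ 0.24
Standard error: SE = √(p₀(1-p₀)/n) = √(0.24×0.76/431) = 0.020572
z-statistic: z = (p̂ - p₀)/SE = (0.247 - 0.24)/0.020572 = 0.3403
Critical value: z_0.005 = ±2.576
p-value = 0.7336
Decision: fail to reject H₀ at α = 0.01

Answer: z = 0.3403, fail to reject H₀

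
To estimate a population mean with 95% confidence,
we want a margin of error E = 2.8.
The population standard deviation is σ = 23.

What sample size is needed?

z_0.025 = 1.960
n = (z×σ/E)² = (1.960×23/2.8)²
n = 259.2100
Round up: n = 260

Answer: n = 260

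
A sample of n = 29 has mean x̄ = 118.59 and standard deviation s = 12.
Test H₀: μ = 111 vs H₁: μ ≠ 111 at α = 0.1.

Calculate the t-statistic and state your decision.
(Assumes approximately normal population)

Answer: t = 3.4062, reject H₀

Derivation:
df = n - 1 = 28
SE = s/√n = 12/√29 = 2.2283
t = (x̄ - μ₀)/SE = (118.59 - 111)/2.2283 = 3.4062
Critical value: t_{0.05,28} = ±1.701
p-value ≈ 0.0020
Decision: reject H₀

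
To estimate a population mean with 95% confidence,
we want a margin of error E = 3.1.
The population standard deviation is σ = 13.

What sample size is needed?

z_0.025 = 1.960
n = (z×σ/E)² = (1.960×13/3.1)²
n = 67.5578
Round up: n = 68

Answer: n = 68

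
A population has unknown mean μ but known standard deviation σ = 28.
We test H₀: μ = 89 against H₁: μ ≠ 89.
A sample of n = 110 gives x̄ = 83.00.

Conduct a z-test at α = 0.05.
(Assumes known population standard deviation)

Answer: z = -2.2474, reject H₀

Derivation:
Standard error: SE = σ/√n = 28/√110 = 2.6697
z-statistic: z = (x̄ - μ₀)/SE = (83.00 - 89)/2.6697 = -2.2474
Critical value: ±1.960
p-value = 0.0246
Decision: reject H₀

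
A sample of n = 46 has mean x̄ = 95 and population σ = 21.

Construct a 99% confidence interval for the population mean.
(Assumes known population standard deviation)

Answer: (87.0239, 102.9761)

Derivation:
Confidence level: 99%, α = 0.01
z_0.005 = 2.576
SE = σ/√n = 21/√46 = 3.0963
Margin of error = 2.576 × 3.0963 = 7.9761
CI: x̄ ± margin = 95 ± 7.9761
CI: (87.0239, 102.9761)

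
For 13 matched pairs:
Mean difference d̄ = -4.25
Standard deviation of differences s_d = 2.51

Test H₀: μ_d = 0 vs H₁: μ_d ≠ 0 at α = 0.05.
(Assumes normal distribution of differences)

df = n - 1 = 12
SE = s_d/√n = 2.51/√13 = 0.6961
t = d̄/SE = -4.25/0.6961 = -6.1054
Critical value: t_{0.025,12} = ±2.179
p-value ≈ 0.0001
Decision: reject H₀

Answer: t = -6.1054, reject H₀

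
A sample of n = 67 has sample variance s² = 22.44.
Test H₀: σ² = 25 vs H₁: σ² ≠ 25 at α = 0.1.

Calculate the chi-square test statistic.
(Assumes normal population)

Answer: χ² = 59.2416, fail to reject H₀

Derivation:
df = n - 1 = 66
χ² = (n-1)s²/σ₀² = 66×22.44/25 = 59.2416
Critical values: χ²_{0.95,66} = 48.305, χ²_{0.05,66} = 85.965
Rejection region: χ² < 48.305 or χ² > 85.965
Decision: fail to reject H₀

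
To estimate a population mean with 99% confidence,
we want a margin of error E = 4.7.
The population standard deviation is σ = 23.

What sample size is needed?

Answer: n = 159

Derivation:
z_0.005 = 2.576
n = (z×σ/E)² = (2.576×23/4.7)²
n = 158.9102
Round up: n = 159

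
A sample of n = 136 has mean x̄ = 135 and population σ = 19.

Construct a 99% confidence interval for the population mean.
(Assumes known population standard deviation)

Answer: (130.8032, 139.1968)

Derivation:
Confidence level: 99%, α = 0.01
z_0.005 = 2.576
SE = σ/√n = 19/√136 = 1.6292
Margin of error = 2.576 × 1.6292 = 4.1968
CI: x̄ ± margin = 135 ± 4.1968
CI: (130.8032, 139.1968)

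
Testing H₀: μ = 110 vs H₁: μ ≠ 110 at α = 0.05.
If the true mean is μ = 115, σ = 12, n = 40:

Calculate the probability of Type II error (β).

SE = σ/√n = 12/√40 = 1.8974
Critical values: μ₀ ± z_0.025×SE = 110 ± 1.960×1.8974
Acceptance region: (106.2811, 113.7189)
Under H₁ (μ = 115): z_high = (113.7189 - 115)/1.8974 = -0.6752, z_low = (106.2811 - 115)/1.8974 = -4.5952
β = P(not reject | H₁) = Φ(-0.6752) - Φ(-4.5952) ≈ 0.2498

Answer: β ≈ 0.2498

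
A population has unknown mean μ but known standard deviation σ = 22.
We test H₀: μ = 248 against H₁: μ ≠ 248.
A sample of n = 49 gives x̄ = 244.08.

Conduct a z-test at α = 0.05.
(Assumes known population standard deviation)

Answer: z = -1.2473, fail to reject H₀

Derivation:
Standard error: SE = σ/√n = 22/√49 = 3.1429
z-statistic: z = (x̄ - μ₀)/SE = (244.08 - 248)/3.1429 = -1.2473
Critical value: ±1.960
p-value = 0.2123
Decision: fail to reject H₀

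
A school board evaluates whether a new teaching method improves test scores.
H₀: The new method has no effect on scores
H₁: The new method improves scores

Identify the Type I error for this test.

Answer: Concluding the new method improves scores when it actually doesn't

Derivation:
Type I error: rejecting H₀ when it is actually true (false positive).
Type II error: failing to reject H₀ when H₁ is actually true (false negative).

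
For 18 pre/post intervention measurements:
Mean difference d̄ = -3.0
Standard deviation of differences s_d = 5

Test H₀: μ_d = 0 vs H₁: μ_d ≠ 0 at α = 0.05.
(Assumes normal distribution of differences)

Answer: t = -2.5456, reject H₀

Derivation:
df = n - 1 = 17
SE = s_d/√n = 5/√18 = 1.1785
t = d̄/SE = -3.0/1.1785 = -2.5456
Critical value: t_{0.025,17} = ±2.110
p-value ≈ 0.0209
Decision: reject H₀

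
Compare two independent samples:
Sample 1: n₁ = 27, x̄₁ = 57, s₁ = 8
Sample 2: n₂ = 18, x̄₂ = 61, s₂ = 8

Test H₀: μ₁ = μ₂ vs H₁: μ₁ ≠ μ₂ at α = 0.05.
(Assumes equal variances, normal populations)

Pooled variance: s²_p = [26×8² + 17×8²]/(43) = 64.0000
s_p = 8.0000
SE = s_p×√(1/n₁ + 1/n₂) = 8.0000×√(1/27 + 1/18) = 2.4343
t = (x̄₁ - x̄₂)/SE = (57 - 61)/2.4343 = -1.6432
df = 43, t-critical = ±2.017
Decision: fail to reject H₀

Answer: t = -1.6432, fail to reject H₀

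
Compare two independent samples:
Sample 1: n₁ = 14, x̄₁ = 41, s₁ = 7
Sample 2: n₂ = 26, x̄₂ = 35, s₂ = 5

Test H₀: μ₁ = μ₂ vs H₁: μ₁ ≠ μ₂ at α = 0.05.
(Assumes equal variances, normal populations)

Answer: t = 3.1407, reject H₀

Derivation:
Pooled variance: s²_p = [13×7² + 25×5²]/(38) = 33.2105
s_p = 5.7629
SE = s_p×√(1/n₁ + 1/n₂) = 5.7629×√(1/14 + 1/26) = 1.9104
t = (x̄₁ - x̄₂)/SE = (41 - 35)/1.9104 = 3.1407
df = 38, t-critical = ±2.024
Decision: reject H₀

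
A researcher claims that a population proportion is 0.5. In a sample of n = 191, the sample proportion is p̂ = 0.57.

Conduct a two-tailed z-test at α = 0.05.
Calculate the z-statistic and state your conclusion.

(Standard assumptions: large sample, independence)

Answer: z = 1.9348, fail to reject H₀

Derivation:
H₀: p = 0.5, H₁: p ≠ 0.5
Standard error: SE = √(p₀(1-p₀)/n) = √(0.5×0.5/191) = 0.036179
z-statistic: z = (p̂ - p₀)/SE = (0.57 - 0.5)/0.036179 = 1.9348
Critical value: z_0.025 = ±1.960
p-value = 0.0530
Decision: fail to reject H₀ at α = 0.05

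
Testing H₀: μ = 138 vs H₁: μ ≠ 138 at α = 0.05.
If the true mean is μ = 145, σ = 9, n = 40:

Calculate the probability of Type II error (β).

Answer: β ≈ 0.0015

Derivation:
SE = σ/√n = 9/√40 = 1.4230
Critical values: μ₀ ± z_0.025×SE = 138 ± 1.960×1.4230
Acceptance region: (135.2109, 140.7891)
Under H₁ (μ = 145): z_high = (140.7891 - 145)/1.4230 = -2.9592, z_low = (135.2109 - 145)/1.4230 = -6.8792
β = P(not reject | H₁) = Φ(-2.9592) - Φ(-6.8792) ≈ 0.0015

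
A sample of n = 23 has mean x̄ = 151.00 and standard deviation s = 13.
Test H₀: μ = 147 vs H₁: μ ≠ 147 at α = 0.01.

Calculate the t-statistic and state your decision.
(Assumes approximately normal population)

df = n - 1 = 22
SE = s/√n = 13/√23 = 2.7107
t = (x̄ - μ₀)/SE = (151.00 - 147)/2.7107 = 1.4756
Critical value: t_{0.005,22} = ±2.819
p-value ≈ 0.1542
Decision: fail to reject H₀

Answer: t = 1.4756, fail to reject H₀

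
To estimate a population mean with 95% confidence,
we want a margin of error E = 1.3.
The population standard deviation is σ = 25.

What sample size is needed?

Answer: n = 1421

Derivation:
z_0.025 = 1.960
n = (z×σ/E)² = (1.960×25/1.3)²
n = 1420.7101
Round up: n = 1421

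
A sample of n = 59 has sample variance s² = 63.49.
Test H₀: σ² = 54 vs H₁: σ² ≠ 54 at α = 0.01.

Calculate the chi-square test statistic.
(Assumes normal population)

df = n - 1 = 58
χ² = (n-1)s²/σ₀² = 58×63.49/54 = 68.1930
Critical values: χ²_{0.995,58} = 34.008, χ²_{0.005,58} = 89.477
Rejection region: χ² < 34.008 or χ² > 89.477
Decision: fail to reject H₀

Answer: χ² = 68.1930, fail to reject H₀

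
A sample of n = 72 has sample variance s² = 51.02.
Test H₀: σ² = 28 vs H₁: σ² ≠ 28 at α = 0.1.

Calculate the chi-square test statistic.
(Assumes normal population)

df = n - 1 = 71
χ² = (n-1)s²/σ₀² = 71×51.02/28 = 129.3721
Critical values: χ²_{0.95,71} = 52.600, χ²_{0.05,71} = 91.670
Rejection region: χ² < 52.600 or χ² > 91.670
Decision: reject H₀

Answer: χ² = 129.3721, reject H₀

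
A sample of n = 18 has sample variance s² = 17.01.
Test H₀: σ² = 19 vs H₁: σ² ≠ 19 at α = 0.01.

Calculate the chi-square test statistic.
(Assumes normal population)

df = n - 1 = 17
χ² = (n-1)s²/σ₀² = 17×17.01/19 = 15.2195
Critical values: χ²_{0.995,17} = 5.697, χ²_{0.005,17} = 35.718
Rejection region: χ² < 5.697 or χ² > 35.718
Decision: fail to reject H₀

Answer: χ² = 15.2195, fail to reject H₀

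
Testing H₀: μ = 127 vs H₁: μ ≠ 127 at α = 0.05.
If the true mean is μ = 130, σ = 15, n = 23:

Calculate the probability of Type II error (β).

Answer: β ≈ 0.8398

Derivation:
SE = σ/√n = 15/√23 = 3.1277
Critical values: μ₀ ± z_0.025×SE = 127 ± 1.960×3.1277
Acceptance region: (120.8697, 133.1303)
Under H₁ (μ = 130): z_high = (133.1303 - 130)/3.1277 = 1.0008, z_low = (120.8697 - 130)/3.1277 = -2.9192
β = P(not reject | H₁) = Φ(1.0008) - Φ(-2.9192) ≈ 0.8398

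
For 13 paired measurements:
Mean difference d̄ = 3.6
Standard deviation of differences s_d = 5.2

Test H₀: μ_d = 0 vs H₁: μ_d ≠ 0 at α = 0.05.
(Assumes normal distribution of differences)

df = n - 1 = 12
SE = s_d/√n = 5.2/√13 = 1.4422
t = d̄/SE = 3.6/1.4422 = 2.4962
Critical value: t_{0.025,12} = ±2.179
p-value ≈ 0.0281
Decision: reject H₀

Answer: t = 2.4962, reject H₀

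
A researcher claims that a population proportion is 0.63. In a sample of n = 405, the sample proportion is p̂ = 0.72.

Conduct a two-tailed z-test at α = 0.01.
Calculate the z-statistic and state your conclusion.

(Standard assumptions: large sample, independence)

H₀: p = 0.63, H₁: p ≠ 0.63
Standard error: SE = √(p₀(1-p₀)/n) = √(0.63×0.37/405) = 0.023991
z-statistic: z = (p̂ - p₀)/SE = (0.72 - 0.63)/0.023991 = 3.7514
Critical value: z_0.005 = ±2.576
p-value = 0.0002
Decision: reject H₀ at α = 0.01

Answer: z = 3.7514, reject H₀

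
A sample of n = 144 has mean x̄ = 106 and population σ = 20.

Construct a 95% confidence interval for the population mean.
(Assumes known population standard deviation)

Confidence level: 95%, α = 0.05
z_0.025 = 1.960
SE = σ/√n = 20/√144 = 1.6667
Margin of error = 1.960 × 1.6667 = 3.2667
CI: x̄ ± margin = 106 ± 3.2667
CI: (102.7333, 109.2667)

Answer: (102.7333, 109.2667)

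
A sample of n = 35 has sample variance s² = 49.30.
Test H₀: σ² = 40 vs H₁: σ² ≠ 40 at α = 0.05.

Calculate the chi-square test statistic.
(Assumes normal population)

df = n - 1 = 34
χ² = (n-1)s²/σ₀² = 34×49.30/40 = 41.9050
Critical values: χ²_{0.975,34} = 19.806, χ²_{0.025,34} = 51.966
Rejection region: χ² < 19.806 or χ² > 51.966
Decision: fail to reject H₀

Answer: χ² = 41.9050, fail to reject H₀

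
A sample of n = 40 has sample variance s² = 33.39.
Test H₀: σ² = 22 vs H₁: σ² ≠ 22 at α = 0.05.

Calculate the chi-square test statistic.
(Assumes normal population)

Answer: χ² = 59.1914, reject H₀

Derivation:
df = n - 1 = 39
χ² = (n-1)s²/σ₀² = 39×33.39/22 = 59.1914
Critical values: χ²_{0.975,39} = 23.654, χ²_{0.025,39} = 58.120
Rejection region: χ² < 23.654 or χ² > 58.120
Decision: reject H₀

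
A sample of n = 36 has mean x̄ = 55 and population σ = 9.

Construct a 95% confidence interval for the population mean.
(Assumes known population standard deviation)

Answer: (52.0600, 57.9400)

Derivation:
Confidence level: 95%, α = 0.05
z_0.025 = 1.960
SE = σ/√n = 9/√36 = 1.5000
Margin of error = 1.960 × 1.5000 = 2.9400
CI: x̄ ± margin = 55 ± 2.9400
CI: (52.0600, 57.9400)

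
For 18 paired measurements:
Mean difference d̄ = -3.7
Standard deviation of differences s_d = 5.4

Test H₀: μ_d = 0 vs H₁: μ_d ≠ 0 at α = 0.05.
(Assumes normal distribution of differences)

Answer: t = -2.9070, reject H₀

Derivation:
df = n - 1 = 17
SE = s_d/√n = 5.4/√18 = 1.2728
t = d̄/SE = -3.7/1.2728 = -2.9070
Critical value: t_{0.025,17} = ±2.110
p-value ≈ 0.0098
Decision: reject H₀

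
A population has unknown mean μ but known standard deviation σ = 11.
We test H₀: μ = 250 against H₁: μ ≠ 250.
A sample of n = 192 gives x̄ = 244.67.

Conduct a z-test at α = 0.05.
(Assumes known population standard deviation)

Standard error: SE = σ/√n = 11/√192 = 0.7939
z-statistic: z = (x̄ - μ₀)/SE = (244.67 - 250)/0.7939 = -6.7137
Critical value: ±1.960
p-value < 0.0001
Decision: reject H₀

Answer: z = -6.7137, reject H₀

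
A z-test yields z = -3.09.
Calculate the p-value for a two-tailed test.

Answer: p-value ≈ 0.0020

Derivation:
For z = -3.09:
p = 2×P(Z > |-3.09|) = 2×(1 - Φ(3.09)) = 0.0020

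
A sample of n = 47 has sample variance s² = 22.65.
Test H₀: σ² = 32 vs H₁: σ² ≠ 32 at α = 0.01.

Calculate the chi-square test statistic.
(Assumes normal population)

Answer: χ² = 32.5594, fail to reject H₀

Derivation:
df = n - 1 = 46
χ² = (n-1)s²/σ₀² = 46×22.65/32 = 32.5594
Critical values: χ²_{0.995,46} = 25.041, χ²_{0.005,46} = 74.437
Rejection region: χ² < 25.041 or χ² > 74.437
Decision: fail to reject H₀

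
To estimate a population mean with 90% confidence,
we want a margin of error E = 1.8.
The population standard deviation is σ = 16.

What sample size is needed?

Answer: n = 214

Derivation:
z_0.05 = 1.645
n = (z×σ/E)² = (1.645×16/1.8)²
n = 213.8094
Round up: n = 214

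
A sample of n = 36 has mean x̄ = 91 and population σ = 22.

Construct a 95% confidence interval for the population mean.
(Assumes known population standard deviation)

Confidence level: 95%, α = 0.05
z_0.025 = 1.960
SE = σ/√n = 22/√36 = 3.6667
Margin of error = 1.960 × 3.6667 = 7.1867
CI: x̄ ± margin = 91 ± 7.1867
CI: (83.8133, 98.1867)

Answer: (83.8133, 98.1867)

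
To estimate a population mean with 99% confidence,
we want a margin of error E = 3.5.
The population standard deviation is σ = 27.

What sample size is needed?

z_0.005 = 2.576
n = (z×σ/E)² = (2.576×27/3.5)²
n = 394.8964
Round up: n = 395

Answer: n = 395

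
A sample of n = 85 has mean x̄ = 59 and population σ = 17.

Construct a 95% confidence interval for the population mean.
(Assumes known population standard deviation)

Answer: (55.3860, 62.6140)

Derivation:
Confidence level: 95%, α = 0.05
z_0.025 = 1.960
SE = σ/√n = 17/√85 = 1.8439
Margin of error = 1.960 × 1.8439 = 3.6140
CI: x̄ ± margin = 59 ± 3.6140
CI: (55.3860, 62.6140)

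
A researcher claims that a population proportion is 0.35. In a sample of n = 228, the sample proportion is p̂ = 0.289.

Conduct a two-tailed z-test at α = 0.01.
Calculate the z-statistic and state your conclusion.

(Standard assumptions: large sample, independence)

Answer: z = -1.9311, fail to reject H₀

Derivation:
H₀: p = 0.35, H₁: p ≠ 0.35
Standard error: SE = √(p₀(1-p₀)/n) = √(0.35×0.65/228) = 0.031588
z-statistic: z = (p̂ - p₀)/SE = (0.289 - 0.35)/0.031588 = -1.9311
Critical value: z_0.005 = ±2.576
p-value = 0.0535
Decision: fail to reject H₀ at α = 0.01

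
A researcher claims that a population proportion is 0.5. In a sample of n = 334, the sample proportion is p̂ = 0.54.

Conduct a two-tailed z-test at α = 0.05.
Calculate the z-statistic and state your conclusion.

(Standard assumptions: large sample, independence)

Answer: z = 1.4620, fail to reject H₀

Derivation:
H₀: p = 0.5, H₁: p ≠ 0.5
Standard error: SE = √(p₀(1-p₀)/n) = √(0.5×0.5/334) = 0.027359
z-statistic: z = (p̂ - p₀)/SE = (0.54 - 0.5)/0.027359 = 1.4620
Critical value: z_0.025 = ±1.960
p-value = 0.1437
Decision: fail to reject H₀ at α = 0.05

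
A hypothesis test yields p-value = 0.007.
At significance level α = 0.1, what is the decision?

Compare p-value to α:
0.007 < 0.1
Decision: reject H₀

Answer: reject H₀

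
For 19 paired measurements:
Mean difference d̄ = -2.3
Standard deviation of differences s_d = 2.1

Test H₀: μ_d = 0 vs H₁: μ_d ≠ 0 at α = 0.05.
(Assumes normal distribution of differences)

df = n - 1 = 18
SE = s_d/√n = 2.1/√19 = 0.4818
t = d̄/SE = -2.3/0.4818 = -4.7738
Critical value: t_{0.025,18} = ±2.101
p-value ≈ 0.0002
Decision: reject H₀

Answer: t = -4.7738, reject H₀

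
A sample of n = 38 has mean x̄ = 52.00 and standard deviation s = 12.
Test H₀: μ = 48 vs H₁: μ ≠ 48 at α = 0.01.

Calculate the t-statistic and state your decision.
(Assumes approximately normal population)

df = n - 1 = 37
SE = s/√n = 12/√38 = 1.9467
t = (x̄ - μ₀)/SE = (52.00 - 48)/1.9467 = 2.0548
Critical value: t_{0.005,37} = ±2.715
p-value ≈ 0.0470
Decision: fail to reject H₀

Answer: t = 2.0548, fail to reject H₀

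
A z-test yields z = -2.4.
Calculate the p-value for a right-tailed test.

Answer: p-value ≈ 0.9918

Derivation:
For z = -2.4:
p = P(Z > -2.4) = 1 - Φ(-2.4) = 0.9918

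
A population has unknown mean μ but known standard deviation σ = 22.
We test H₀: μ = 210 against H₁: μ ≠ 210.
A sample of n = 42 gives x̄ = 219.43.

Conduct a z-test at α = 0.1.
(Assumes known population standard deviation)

Standard error: SE = σ/√n = 22/√42 = 3.3947
z-statistic: z = (x̄ - μ₀)/SE = (219.43 - 210)/3.3947 = 2.7779
Critical value: ±1.645
p-value = 0.0055
Decision: reject H₀

Answer: z = 2.7779, reject H₀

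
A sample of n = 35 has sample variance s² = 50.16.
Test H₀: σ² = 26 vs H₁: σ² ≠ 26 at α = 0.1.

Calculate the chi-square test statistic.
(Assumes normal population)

df = n - 1 = 34
χ² = (n-1)s²/σ₀² = 34×50.16/26 = 65.5938
Critical values: χ²_{0.95,34} = 21.664, χ²_{0.05,34} = 48.602
Rejection region: χ² < 21.664 or χ² > 48.602
Decision: reject H₀

Answer: χ² = 65.5938, reject H₀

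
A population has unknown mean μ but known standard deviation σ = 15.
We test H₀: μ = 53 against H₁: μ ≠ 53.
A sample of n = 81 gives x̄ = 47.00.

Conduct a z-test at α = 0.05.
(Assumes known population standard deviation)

Standard error: SE = σ/√n = 15/√81 = 1.6667
z-statistic: z = (x̄ - μ₀)/SE = (47.00 - 53)/1.6667 = -3.5999
Critical value: ±1.960
p-value = 0.0003
Decision: reject H₀

Answer: z = -3.5999, reject H₀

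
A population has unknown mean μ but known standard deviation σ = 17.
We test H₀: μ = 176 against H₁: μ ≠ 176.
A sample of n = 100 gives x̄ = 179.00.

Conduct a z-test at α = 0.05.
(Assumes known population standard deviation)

Standard error: SE = σ/√n = 17/√100 = 1.7000
z-statistic: z = (x̄ - μ₀)/SE = (179.00 - 176)/1.7000 = 1.7647
Critical value: ±1.960
p-value = 0.0776
Decision: fail to reject H₀

Answer: z = 1.7647, fail to reject H₀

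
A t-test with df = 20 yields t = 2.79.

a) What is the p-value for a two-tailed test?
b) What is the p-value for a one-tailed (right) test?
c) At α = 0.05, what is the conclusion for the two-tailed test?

Answer: a) 0.0113, b) 0.0057, c) reject H₀

Derivation:
Using t-distribution with df = 20:
a) Two-tailed: p = 2×P(T > 2.79) = 0.0113
b) One-tailed: p = P(T > 2.79) = 0.0057
c) 0.0113 < 0.05, reject H₀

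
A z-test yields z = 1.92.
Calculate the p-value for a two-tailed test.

For z = 1.92:
p = 2×P(Z > |1.92|) = 2×(1 - Φ(1.92)) = 0.0549

Answer: p-value ≈ 0.0549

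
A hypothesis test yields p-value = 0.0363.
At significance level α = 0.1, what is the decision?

Compare p-value to α:
0.0363 < 0.1
Decision: reject H₀

Answer: reject H₀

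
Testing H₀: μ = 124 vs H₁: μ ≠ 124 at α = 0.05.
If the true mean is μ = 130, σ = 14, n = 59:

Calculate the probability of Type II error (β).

Answer: β ≈ 0.0914

Derivation:
SE = σ/√n = 14/√59 = 1.8226
Critical values: μ₀ ± z_0.025×SE = 124 ± 1.960×1.8226
Acceptance region: (120.4277, 127.5723)
Under H₁ (μ = 130): z_high = (127.5723 - 130)/1.8226 = -1.3320, z_low = (120.4277 - 130)/1.8226 = -5.2520
β = P(not reject | H₁) = Φ(-1.3320) - Φ(-5.2520) ≈ 0.0914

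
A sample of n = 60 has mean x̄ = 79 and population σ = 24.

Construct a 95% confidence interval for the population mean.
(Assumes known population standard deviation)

Confidence level: 95%, α = 0.05
z_0.025 = 1.960
SE = σ/√n = 24/√60 = 3.0984
Margin of error = 1.960 × 3.0984 = 6.0729
CI: x̄ ± margin = 79 ± 6.0729
CI: (72.9271, 85.0729)

Answer: (72.9271, 85.0729)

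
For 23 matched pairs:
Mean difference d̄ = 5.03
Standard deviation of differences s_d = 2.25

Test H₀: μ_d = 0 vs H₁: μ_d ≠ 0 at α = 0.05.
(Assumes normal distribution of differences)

Answer: t = 10.7204, reject H₀

Derivation:
df = n - 1 = 22
SE = s_d/√n = 2.25/√23 = 0.4692
t = d̄/SE = 5.03/0.4692 = 10.7204
Critical value: t_{0.025,22} = ±2.074
p-value < 0.0001
Decision: reject H₀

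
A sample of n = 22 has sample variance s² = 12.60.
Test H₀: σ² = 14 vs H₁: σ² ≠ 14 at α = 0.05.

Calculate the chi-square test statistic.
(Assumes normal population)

df = n - 1 = 21
χ² = (n-1)s²/σ₀² = 21×12.60/14 = 18.9000
Critical values: χ²_{0.975,21} = 10.283, χ²_{0.025,21} = 35.479
Rejection region: χ² < 10.283 or χ² > 35.479
Decision: fail to reject H₀

Answer: χ² = 18.9000, fail to reject H₀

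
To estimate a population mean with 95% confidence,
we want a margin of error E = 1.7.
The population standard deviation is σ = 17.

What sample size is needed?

Answer: n = 385

Derivation:
z_0.025 = 1.960
n = (z×σ/E)² = (1.960×17/1.7)²
n = 384.1600
Round up: n = 385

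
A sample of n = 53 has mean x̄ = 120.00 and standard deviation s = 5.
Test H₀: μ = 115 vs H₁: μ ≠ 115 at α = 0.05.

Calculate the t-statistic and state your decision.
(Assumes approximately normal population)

Answer: t = 7.2801, reject H₀

Derivation:
df = n - 1 = 52
SE = s/√n = 5/√53 = 0.6868
t = (x̄ - μ₀)/SE = (120.00 - 115)/0.6868 = 7.2801
Critical value: t_{0.025,52} = ±2.007
p-value < 0.0001
Decision: reject H₀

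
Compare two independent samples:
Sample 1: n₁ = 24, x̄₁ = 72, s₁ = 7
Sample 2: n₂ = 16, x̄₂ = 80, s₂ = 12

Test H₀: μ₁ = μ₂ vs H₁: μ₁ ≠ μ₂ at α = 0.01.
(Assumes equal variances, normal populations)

Answer: t = -2.6652, fail to reject H₀

Derivation:
Pooled variance: s²_p = [23×7² + 15×12²]/(38) = 86.5000
s_p = 9.3005
SE = s_p×√(1/n₁ + 1/n₂) = 9.3005×√(1/24 + 1/16) = 3.0017
t = (x̄₁ - x̄₂)/SE = (72 - 80)/3.0017 = -2.6652
df = 38, t-critical = ±2.712
Decision: fail to reject H₀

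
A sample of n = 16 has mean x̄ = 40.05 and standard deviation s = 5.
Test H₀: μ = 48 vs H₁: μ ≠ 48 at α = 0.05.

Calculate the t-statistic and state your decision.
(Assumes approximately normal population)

df = n - 1 = 15
SE = s/√n = 5/√16 = 1.2500
t = (x̄ - μ₀)/SE = (40.05 - 48)/1.2500 = -6.3600
Critical value: t_{0.025,15} = ±2.131
p-value < 0.0001
Decision: reject H₀

Answer: t = -6.3600, reject H₀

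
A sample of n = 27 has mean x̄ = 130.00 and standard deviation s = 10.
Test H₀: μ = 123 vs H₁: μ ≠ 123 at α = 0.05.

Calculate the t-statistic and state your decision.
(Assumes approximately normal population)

Answer: t = 3.6373, reject H₀

Derivation:
df = n - 1 = 26
SE = s/√n = 10/√27 = 1.9245
t = (x̄ - μ₀)/SE = (130.00 - 123)/1.9245 = 3.6373
Critical value: t_{0.025,26} = ±2.056
p-value ≈ 0.0012
Decision: reject H₀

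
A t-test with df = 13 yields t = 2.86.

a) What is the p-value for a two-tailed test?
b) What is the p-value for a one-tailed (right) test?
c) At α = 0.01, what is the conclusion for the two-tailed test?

Using t-distribution with df = 13:
a) Two-tailed: p = 2×P(T > 2.86) = 0.0134
b) One-tailed: p = P(T > 2.86) = 0.0067
c) 0.0134 ≥ 0.01, fail to reject H₀

Answer: a) 0.0134, b) 0.0067, c) fail to reject H₀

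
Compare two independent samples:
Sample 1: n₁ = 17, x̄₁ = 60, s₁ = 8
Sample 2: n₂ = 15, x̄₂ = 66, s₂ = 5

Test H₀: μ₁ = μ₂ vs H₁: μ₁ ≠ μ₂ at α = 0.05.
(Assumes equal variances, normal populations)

Pooled variance: s²_p = [16×8² + 14×5²]/(30) = 45.8000
s_p = 6.7676
SE = s_p×√(1/n₁ + 1/n₂) = 6.7676×√(1/17 + 1/15) = 2.3974
t = (x̄₁ - x̄₂)/SE = (60 - 66)/2.3974 = -2.5027
df = 30, t-critical = ±2.042
Decision: reject H₀

Answer: t = -2.5027, reject H₀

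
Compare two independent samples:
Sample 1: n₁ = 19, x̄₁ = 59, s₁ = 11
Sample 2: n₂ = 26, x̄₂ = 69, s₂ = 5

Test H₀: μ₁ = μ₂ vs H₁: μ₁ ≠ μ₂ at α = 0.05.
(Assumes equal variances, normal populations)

Pooled variance: s²_p = [18×11² + 25×5²]/(43) = 65.1860
s_p = 8.0738
SE = s_p×√(1/n₁ + 1/n₂) = 8.0738×√(1/19 + 1/26) = 2.4368
t = (x̄₁ - x̄₂)/SE = (59 - 69)/2.4368 = -4.1037
df = 43, t-critical = ±2.017
Decision: reject H₀

Answer: t = -4.1037, reject H₀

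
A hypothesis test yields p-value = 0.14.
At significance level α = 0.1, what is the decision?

Compare p-value to α:
0.14 ≥ 0.1
Decision: fail to reject H₀

Answer: fail to reject H₀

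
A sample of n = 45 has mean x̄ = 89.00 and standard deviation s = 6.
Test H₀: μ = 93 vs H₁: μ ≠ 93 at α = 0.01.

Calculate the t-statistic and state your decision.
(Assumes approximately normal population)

df = n - 1 = 44
SE = s/√n = 6/√45 = 0.8944
t = (x̄ - μ₀)/SE = (89.00 - 93)/0.8944 = -4.4723
Critical value: t_{0.005,44} = ±2.692
p-value ≈ 0.0001
Decision: reject H₀

Answer: t = -4.4723, reject H₀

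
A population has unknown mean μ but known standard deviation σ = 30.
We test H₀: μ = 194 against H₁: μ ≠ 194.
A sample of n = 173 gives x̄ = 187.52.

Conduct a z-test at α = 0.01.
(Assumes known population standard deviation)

Answer: z = -2.8410, reject H₀

Derivation:
Standard error: SE = σ/√n = 30/√173 = 2.2809
z-statistic: z = (x̄ - μ₀)/SE = (187.52 - 194)/2.2809 = -2.8410
Critical value: ±2.576
p-value = 0.0045
Decision: reject H₀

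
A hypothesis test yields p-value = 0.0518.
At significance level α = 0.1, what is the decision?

Answer: reject H₀

Derivation:
Compare p-value to α:
0.0518 < 0.1
Decision: reject H₀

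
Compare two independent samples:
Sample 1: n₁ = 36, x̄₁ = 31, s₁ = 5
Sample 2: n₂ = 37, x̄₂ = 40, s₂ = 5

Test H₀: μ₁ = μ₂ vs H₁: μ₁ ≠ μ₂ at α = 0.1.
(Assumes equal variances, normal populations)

Pooled variance: s²_p = [35×5² + 36×5²]/(71) = 25.0000
s_p = 5.0000
SE = s_p×√(1/n₁ + 1/n₂) = 5.0000×√(1/36 + 1/37) = 1.1705
t = (x̄₁ - x̄₂)/SE = (31 - 40)/1.1705 = -7.6890
df = 71, t-critical = ±1.667
Decision: reject H₀

Answer: t = -7.6890, reject H₀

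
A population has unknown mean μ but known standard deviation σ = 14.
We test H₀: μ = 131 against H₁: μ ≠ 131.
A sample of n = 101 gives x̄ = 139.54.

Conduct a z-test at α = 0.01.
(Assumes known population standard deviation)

Standard error: SE = σ/√n = 14/√101 = 1.3931
z-statistic: z = (x̄ - μ₀)/SE = (139.54 - 131)/1.3931 = 6.1302
Critical value: ±2.576
p-value < 0.0001
Decision: reject H₀

Answer: z = 6.1302, reject H₀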